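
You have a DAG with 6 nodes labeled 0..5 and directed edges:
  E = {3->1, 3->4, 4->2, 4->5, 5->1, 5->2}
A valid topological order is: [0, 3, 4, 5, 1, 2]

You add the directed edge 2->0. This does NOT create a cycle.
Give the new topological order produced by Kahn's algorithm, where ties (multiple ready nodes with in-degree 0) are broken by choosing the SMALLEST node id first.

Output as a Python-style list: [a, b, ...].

Answer: [3, 4, 5, 1, 2, 0]

Derivation:
Old toposort: [0, 3, 4, 5, 1, 2]
Added edge: 2->0
Position of 2 (5) > position of 0 (0). Must reorder: 2 must now come before 0.
Run Kahn's algorithm (break ties by smallest node id):
  initial in-degrees: [1, 2, 2, 0, 1, 1]
  ready (indeg=0): [3]
  pop 3: indeg[1]->1; indeg[4]->0 | ready=[4] | order so far=[3]
  pop 4: indeg[2]->1; indeg[5]->0 | ready=[5] | order so far=[3, 4]
  pop 5: indeg[1]->0; indeg[2]->0 | ready=[1, 2] | order so far=[3, 4, 5]
  pop 1: no out-edges | ready=[2] | order so far=[3, 4, 5, 1]
  pop 2: indeg[0]->0 | ready=[0] | order so far=[3, 4, 5, 1, 2]
  pop 0: no out-edges | ready=[] | order so far=[3, 4, 5, 1, 2, 0]
  Result: [3, 4, 5, 1, 2, 0]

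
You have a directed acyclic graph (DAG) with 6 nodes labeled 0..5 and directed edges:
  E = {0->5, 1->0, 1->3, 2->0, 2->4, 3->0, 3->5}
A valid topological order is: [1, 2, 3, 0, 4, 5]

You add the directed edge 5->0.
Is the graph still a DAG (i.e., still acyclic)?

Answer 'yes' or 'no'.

Given toposort: [1, 2, 3, 0, 4, 5]
Position of 5: index 5; position of 0: index 3
New edge 5->0: backward (u after v in old order)
Backward edge: old toposort is now invalid. Check if this creates a cycle.
Does 0 already reach 5? Reachable from 0: [0, 5]. YES -> cycle!
Still a DAG? no

Answer: no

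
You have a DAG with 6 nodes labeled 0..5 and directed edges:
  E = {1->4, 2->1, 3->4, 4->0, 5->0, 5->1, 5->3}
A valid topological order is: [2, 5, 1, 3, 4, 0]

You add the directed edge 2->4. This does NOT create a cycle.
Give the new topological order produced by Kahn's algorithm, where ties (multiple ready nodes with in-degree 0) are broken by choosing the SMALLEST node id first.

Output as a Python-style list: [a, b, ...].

Answer: [2, 5, 1, 3, 4, 0]

Derivation:
Old toposort: [2, 5, 1, 3, 4, 0]
Added edge: 2->4
Position of 2 (0) < position of 4 (4). Old order still valid.
Run Kahn's algorithm (break ties by smallest node id):
  initial in-degrees: [2, 2, 0, 1, 3, 0]
  ready (indeg=0): [2, 5]
  pop 2: indeg[1]->1; indeg[4]->2 | ready=[5] | order so far=[2]
  pop 5: indeg[0]->1; indeg[1]->0; indeg[3]->0 | ready=[1, 3] | order so far=[2, 5]
  pop 1: indeg[4]->1 | ready=[3] | order so far=[2, 5, 1]
  pop 3: indeg[4]->0 | ready=[4] | order so far=[2, 5, 1, 3]
  pop 4: indeg[0]->0 | ready=[0] | order so far=[2, 5, 1, 3, 4]
  pop 0: no out-edges | ready=[] | order so far=[2, 5, 1, 3, 4, 0]
  Result: [2, 5, 1, 3, 4, 0]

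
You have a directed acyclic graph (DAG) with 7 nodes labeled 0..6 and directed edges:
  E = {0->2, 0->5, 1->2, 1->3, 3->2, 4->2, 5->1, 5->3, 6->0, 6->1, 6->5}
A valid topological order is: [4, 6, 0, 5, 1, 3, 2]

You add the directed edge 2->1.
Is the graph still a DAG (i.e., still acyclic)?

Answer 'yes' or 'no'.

Given toposort: [4, 6, 0, 5, 1, 3, 2]
Position of 2: index 6; position of 1: index 4
New edge 2->1: backward (u after v in old order)
Backward edge: old toposort is now invalid. Check if this creates a cycle.
Does 1 already reach 2? Reachable from 1: [1, 2, 3]. YES -> cycle!
Still a DAG? no

Answer: no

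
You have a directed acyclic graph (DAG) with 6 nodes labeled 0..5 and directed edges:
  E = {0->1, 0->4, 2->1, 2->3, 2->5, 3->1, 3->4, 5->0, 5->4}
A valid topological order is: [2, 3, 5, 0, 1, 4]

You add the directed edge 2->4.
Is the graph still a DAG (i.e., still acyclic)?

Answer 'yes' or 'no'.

Answer: yes

Derivation:
Given toposort: [2, 3, 5, 0, 1, 4]
Position of 2: index 0; position of 4: index 5
New edge 2->4: forward
Forward edge: respects the existing order. Still a DAG, same toposort still valid.
Still a DAG? yes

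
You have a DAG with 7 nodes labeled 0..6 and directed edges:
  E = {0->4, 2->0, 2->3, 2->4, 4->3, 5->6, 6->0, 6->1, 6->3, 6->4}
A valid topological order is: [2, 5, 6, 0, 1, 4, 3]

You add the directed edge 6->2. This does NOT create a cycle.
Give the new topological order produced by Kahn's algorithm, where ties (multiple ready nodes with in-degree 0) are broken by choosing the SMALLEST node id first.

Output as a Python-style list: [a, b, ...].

Answer: [5, 6, 1, 2, 0, 4, 3]

Derivation:
Old toposort: [2, 5, 6, 0, 1, 4, 3]
Added edge: 6->2
Position of 6 (2) > position of 2 (0). Must reorder: 6 must now come before 2.
Run Kahn's algorithm (break ties by smallest node id):
  initial in-degrees: [2, 1, 1, 3, 3, 0, 1]
  ready (indeg=0): [5]
  pop 5: indeg[6]->0 | ready=[6] | order so far=[5]
  pop 6: indeg[0]->1; indeg[1]->0; indeg[2]->0; indeg[3]->2; indeg[4]->2 | ready=[1, 2] | order so far=[5, 6]
  pop 1: no out-edges | ready=[2] | order so far=[5, 6, 1]
  pop 2: indeg[0]->0; indeg[3]->1; indeg[4]->1 | ready=[0] | order so far=[5, 6, 1, 2]
  pop 0: indeg[4]->0 | ready=[4] | order so far=[5, 6, 1, 2, 0]
  pop 4: indeg[3]->0 | ready=[3] | order so far=[5, 6, 1, 2, 0, 4]
  pop 3: no out-edges | ready=[] | order so far=[5, 6, 1, 2, 0, 4, 3]
  Result: [5, 6, 1, 2, 0, 4, 3]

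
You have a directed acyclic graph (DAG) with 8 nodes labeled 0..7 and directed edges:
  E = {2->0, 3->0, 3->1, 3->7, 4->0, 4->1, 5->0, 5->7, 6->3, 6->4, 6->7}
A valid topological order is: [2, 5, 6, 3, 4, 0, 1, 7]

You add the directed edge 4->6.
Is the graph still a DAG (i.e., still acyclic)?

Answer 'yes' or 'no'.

Answer: no

Derivation:
Given toposort: [2, 5, 6, 3, 4, 0, 1, 7]
Position of 4: index 4; position of 6: index 2
New edge 4->6: backward (u after v in old order)
Backward edge: old toposort is now invalid. Check if this creates a cycle.
Does 6 already reach 4? Reachable from 6: [0, 1, 3, 4, 6, 7]. YES -> cycle!
Still a DAG? no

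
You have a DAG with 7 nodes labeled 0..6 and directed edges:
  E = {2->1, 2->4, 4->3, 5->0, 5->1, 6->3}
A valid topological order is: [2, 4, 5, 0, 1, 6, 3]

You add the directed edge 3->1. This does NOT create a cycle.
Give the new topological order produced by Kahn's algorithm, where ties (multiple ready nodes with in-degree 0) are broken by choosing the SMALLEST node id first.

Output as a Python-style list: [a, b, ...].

Old toposort: [2, 4, 5, 0, 1, 6, 3]
Added edge: 3->1
Position of 3 (6) > position of 1 (4). Must reorder: 3 must now come before 1.
Run Kahn's algorithm (break ties by smallest node id):
  initial in-degrees: [1, 3, 0, 2, 1, 0, 0]
  ready (indeg=0): [2, 5, 6]
  pop 2: indeg[1]->2; indeg[4]->0 | ready=[4, 5, 6] | order so far=[2]
  pop 4: indeg[3]->1 | ready=[5, 6] | order so far=[2, 4]
  pop 5: indeg[0]->0; indeg[1]->1 | ready=[0, 6] | order so far=[2, 4, 5]
  pop 0: no out-edges | ready=[6] | order so far=[2, 4, 5, 0]
  pop 6: indeg[3]->0 | ready=[3] | order so far=[2, 4, 5, 0, 6]
  pop 3: indeg[1]->0 | ready=[1] | order so far=[2, 4, 5, 0, 6, 3]
  pop 1: no out-edges | ready=[] | order so far=[2, 4, 5, 0, 6, 3, 1]
  Result: [2, 4, 5, 0, 6, 3, 1]

Answer: [2, 4, 5, 0, 6, 3, 1]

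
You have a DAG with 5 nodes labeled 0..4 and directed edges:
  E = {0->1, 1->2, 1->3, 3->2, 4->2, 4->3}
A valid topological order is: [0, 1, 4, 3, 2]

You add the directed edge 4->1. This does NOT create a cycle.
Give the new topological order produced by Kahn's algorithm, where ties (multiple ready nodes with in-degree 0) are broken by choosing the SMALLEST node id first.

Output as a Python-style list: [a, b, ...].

Answer: [0, 4, 1, 3, 2]

Derivation:
Old toposort: [0, 1, 4, 3, 2]
Added edge: 4->1
Position of 4 (2) > position of 1 (1). Must reorder: 4 must now come before 1.
Run Kahn's algorithm (break ties by smallest node id):
  initial in-degrees: [0, 2, 3, 2, 0]
  ready (indeg=0): [0, 4]
  pop 0: indeg[1]->1 | ready=[4] | order so far=[0]
  pop 4: indeg[1]->0; indeg[2]->2; indeg[3]->1 | ready=[1] | order so far=[0, 4]
  pop 1: indeg[2]->1; indeg[3]->0 | ready=[3] | order so far=[0, 4, 1]
  pop 3: indeg[2]->0 | ready=[2] | order so far=[0, 4, 1, 3]
  pop 2: no out-edges | ready=[] | order so far=[0, 4, 1, 3, 2]
  Result: [0, 4, 1, 3, 2]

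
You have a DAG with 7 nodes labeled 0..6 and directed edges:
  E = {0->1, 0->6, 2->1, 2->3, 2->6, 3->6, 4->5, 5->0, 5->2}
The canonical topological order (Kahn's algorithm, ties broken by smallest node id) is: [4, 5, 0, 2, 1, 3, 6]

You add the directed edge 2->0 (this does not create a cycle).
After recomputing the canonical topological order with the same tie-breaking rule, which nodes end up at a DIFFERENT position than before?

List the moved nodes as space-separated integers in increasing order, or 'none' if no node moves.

Old toposort: [4, 5, 0, 2, 1, 3, 6]
Added edge 2->0
Recompute Kahn (smallest-id tiebreak):
  initial in-degrees: [2, 2, 1, 1, 0, 1, 3]
  ready (indeg=0): [4]
  pop 4: indeg[5]->0 | ready=[5] | order so far=[4]
  pop 5: indeg[0]->1; indeg[2]->0 | ready=[2] | order so far=[4, 5]
  pop 2: indeg[0]->0; indeg[1]->1; indeg[3]->0; indeg[6]->2 | ready=[0, 3] | order so far=[4, 5, 2]
  pop 0: indeg[1]->0; indeg[6]->1 | ready=[1, 3] | order so far=[4, 5, 2, 0]
  pop 1: no out-edges | ready=[3] | order so far=[4, 5, 2, 0, 1]
  pop 3: indeg[6]->0 | ready=[6] | order so far=[4, 5, 2, 0, 1, 3]
  pop 6: no out-edges | ready=[] | order so far=[4, 5, 2, 0, 1, 3, 6]
New canonical toposort: [4, 5, 2, 0, 1, 3, 6]
Compare positions:
  Node 0: index 2 -> 3 (moved)
  Node 1: index 4 -> 4 (same)
  Node 2: index 3 -> 2 (moved)
  Node 3: index 5 -> 5 (same)
  Node 4: index 0 -> 0 (same)
  Node 5: index 1 -> 1 (same)
  Node 6: index 6 -> 6 (same)
Nodes that changed position: 0 2

Answer: 0 2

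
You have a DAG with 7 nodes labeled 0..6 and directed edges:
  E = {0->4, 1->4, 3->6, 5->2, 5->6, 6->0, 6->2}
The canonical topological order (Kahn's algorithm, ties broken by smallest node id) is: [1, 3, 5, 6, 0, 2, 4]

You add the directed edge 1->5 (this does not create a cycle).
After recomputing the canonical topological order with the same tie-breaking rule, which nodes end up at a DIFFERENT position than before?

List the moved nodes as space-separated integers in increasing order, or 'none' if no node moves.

Answer: none

Derivation:
Old toposort: [1, 3, 5, 6, 0, 2, 4]
Added edge 1->5
Recompute Kahn (smallest-id tiebreak):
  initial in-degrees: [1, 0, 2, 0, 2, 1, 2]
  ready (indeg=0): [1, 3]
  pop 1: indeg[4]->1; indeg[5]->0 | ready=[3, 5] | order so far=[1]
  pop 3: indeg[6]->1 | ready=[5] | order so far=[1, 3]
  pop 5: indeg[2]->1; indeg[6]->0 | ready=[6] | order so far=[1, 3, 5]
  pop 6: indeg[0]->0; indeg[2]->0 | ready=[0, 2] | order so far=[1, 3, 5, 6]
  pop 0: indeg[4]->0 | ready=[2, 4] | order so far=[1, 3, 5, 6, 0]
  pop 2: no out-edges | ready=[4] | order so far=[1, 3, 5, 6, 0, 2]
  pop 4: no out-edges | ready=[] | order so far=[1, 3, 5, 6, 0, 2, 4]
New canonical toposort: [1, 3, 5, 6, 0, 2, 4]
Compare positions:
  Node 0: index 4 -> 4 (same)
  Node 1: index 0 -> 0 (same)
  Node 2: index 5 -> 5 (same)
  Node 3: index 1 -> 1 (same)
  Node 4: index 6 -> 6 (same)
  Node 5: index 2 -> 2 (same)
  Node 6: index 3 -> 3 (same)
Nodes that changed position: none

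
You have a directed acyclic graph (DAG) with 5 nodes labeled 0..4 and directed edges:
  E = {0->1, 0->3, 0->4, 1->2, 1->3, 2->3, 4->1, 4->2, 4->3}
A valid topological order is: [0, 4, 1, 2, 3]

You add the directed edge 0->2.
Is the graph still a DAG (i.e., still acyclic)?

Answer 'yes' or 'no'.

Given toposort: [0, 4, 1, 2, 3]
Position of 0: index 0; position of 2: index 3
New edge 0->2: forward
Forward edge: respects the existing order. Still a DAG, same toposort still valid.
Still a DAG? yes

Answer: yes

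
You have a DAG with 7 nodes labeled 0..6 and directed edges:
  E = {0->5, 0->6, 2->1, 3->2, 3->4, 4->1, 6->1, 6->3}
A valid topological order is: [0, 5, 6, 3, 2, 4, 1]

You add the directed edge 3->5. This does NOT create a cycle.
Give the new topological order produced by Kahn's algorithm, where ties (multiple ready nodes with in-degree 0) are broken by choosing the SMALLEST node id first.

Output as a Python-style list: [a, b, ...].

Answer: [0, 6, 3, 2, 4, 1, 5]

Derivation:
Old toposort: [0, 5, 6, 3, 2, 4, 1]
Added edge: 3->5
Position of 3 (3) > position of 5 (1). Must reorder: 3 must now come before 5.
Run Kahn's algorithm (break ties by smallest node id):
  initial in-degrees: [0, 3, 1, 1, 1, 2, 1]
  ready (indeg=0): [0]
  pop 0: indeg[5]->1; indeg[6]->0 | ready=[6] | order so far=[0]
  pop 6: indeg[1]->2; indeg[3]->0 | ready=[3] | order so far=[0, 6]
  pop 3: indeg[2]->0; indeg[4]->0; indeg[5]->0 | ready=[2, 4, 5] | order so far=[0, 6, 3]
  pop 2: indeg[1]->1 | ready=[4, 5] | order so far=[0, 6, 3, 2]
  pop 4: indeg[1]->0 | ready=[1, 5] | order so far=[0, 6, 3, 2, 4]
  pop 1: no out-edges | ready=[5] | order so far=[0, 6, 3, 2, 4, 1]
  pop 5: no out-edges | ready=[] | order so far=[0, 6, 3, 2, 4, 1, 5]
  Result: [0, 6, 3, 2, 4, 1, 5]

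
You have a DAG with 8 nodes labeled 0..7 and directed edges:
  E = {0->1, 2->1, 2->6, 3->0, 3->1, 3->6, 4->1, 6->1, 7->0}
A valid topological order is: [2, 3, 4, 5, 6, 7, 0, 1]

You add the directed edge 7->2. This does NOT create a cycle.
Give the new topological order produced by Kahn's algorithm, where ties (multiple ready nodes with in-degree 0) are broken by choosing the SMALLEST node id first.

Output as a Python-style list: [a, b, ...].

Answer: [3, 4, 5, 7, 0, 2, 6, 1]

Derivation:
Old toposort: [2, 3, 4, 5, 6, 7, 0, 1]
Added edge: 7->2
Position of 7 (5) > position of 2 (0). Must reorder: 7 must now come before 2.
Run Kahn's algorithm (break ties by smallest node id):
  initial in-degrees: [2, 5, 1, 0, 0, 0, 2, 0]
  ready (indeg=0): [3, 4, 5, 7]
  pop 3: indeg[0]->1; indeg[1]->4; indeg[6]->1 | ready=[4, 5, 7] | order so far=[3]
  pop 4: indeg[1]->3 | ready=[5, 7] | order so far=[3, 4]
  pop 5: no out-edges | ready=[7] | order so far=[3, 4, 5]
  pop 7: indeg[0]->0; indeg[2]->0 | ready=[0, 2] | order so far=[3, 4, 5, 7]
  pop 0: indeg[1]->2 | ready=[2] | order so far=[3, 4, 5, 7, 0]
  pop 2: indeg[1]->1; indeg[6]->0 | ready=[6] | order so far=[3, 4, 5, 7, 0, 2]
  pop 6: indeg[1]->0 | ready=[1] | order so far=[3, 4, 5, 7, 0, 2, 6]
  pop 1: no out-edges | ready=[] | order so far=[3, 4, 5, 7, 0, 2, 6, 1]
  Result: [3, 4, 5, 7, 0, 2, 6, 1]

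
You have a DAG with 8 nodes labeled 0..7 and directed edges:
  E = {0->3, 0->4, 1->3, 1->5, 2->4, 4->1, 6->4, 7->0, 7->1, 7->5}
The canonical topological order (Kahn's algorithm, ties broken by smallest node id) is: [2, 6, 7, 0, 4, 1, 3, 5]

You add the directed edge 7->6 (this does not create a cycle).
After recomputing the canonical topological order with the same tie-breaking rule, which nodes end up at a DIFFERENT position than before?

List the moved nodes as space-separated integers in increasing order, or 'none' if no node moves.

Old toposort: [2, 6, 7, 0, 4, 1, 3, 5]
Added edge 7->6
Recompute Kahn (smallest-id tiebreak):
  initial in-degrees: [1, 2, 0, 2, 3, 2, 1, 0]
  ready (indeg=0): [2, 7]
  pop 2: indeg[4]->2 | ready=[7] | order so far=[2]
  pop 7: indeg[0]->0; indeg[1]->1; indeg[5]->1; indeg[6]->0 | ready=[0, 6] | order so far=[2, 7]
  pop 0: indeg[3]->1; indeg[4]->1 | ready=[6] | order so far=[2, 7, 0]
  pop 6: indeg[4]->0 | ready=[4] | order so far=[2, 7, 0, 6]
  pop 4: indeg[1]->0 | ready=[1] | order so far=[2, 7, 0, 6, 4]
  pop 1: indeg[3]->0; indeg[5]->0 | ready=[3, 5] | order so far=[2, 7, 0, 6, 4, 1]
  pop 3: no out-edges | ready=[5] | order so far=[2, 7, 0, 6, 4, 1, 3]
  pop 5: no out-edges | ready=[] | order so far=[2, 7, 0, 6, 4, 1, 3, 5]
New canonical toposort: [2, 7, 0, 6, 4, 1, 3, 5]
Compare positions:
  Node 0: index 3 -> 2 (moved)
  Node 1: index 5 -> 5 (same)
  Node 2: index 0 -> 0 (same)
  Node 3: index 6 -> 6 (same)
  Node 4: index 4 -> 4 (same)
  Node 5: index 7 -> 7 (same)
  Node 6: index 1 -> 3 (moved)
  Node 7: index 2 -> 1 (moved)
Nodes that changed position: 0 6 7

Answer: 0 6 7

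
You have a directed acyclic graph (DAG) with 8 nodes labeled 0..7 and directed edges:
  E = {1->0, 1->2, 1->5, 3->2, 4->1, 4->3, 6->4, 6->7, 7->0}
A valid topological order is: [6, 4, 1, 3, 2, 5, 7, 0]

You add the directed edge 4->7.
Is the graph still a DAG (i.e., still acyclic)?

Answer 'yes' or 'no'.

Answer: yes

Derivation:
Given toposort: [6, 4, 1, 3, 2, 5, 7, 0]
Position of 4: index 1; position of 7: index 6
New edge 4->7: forward
Forward edge: respects the existing order. Still a DAG, same toposort still valid.
Still a DAG? yes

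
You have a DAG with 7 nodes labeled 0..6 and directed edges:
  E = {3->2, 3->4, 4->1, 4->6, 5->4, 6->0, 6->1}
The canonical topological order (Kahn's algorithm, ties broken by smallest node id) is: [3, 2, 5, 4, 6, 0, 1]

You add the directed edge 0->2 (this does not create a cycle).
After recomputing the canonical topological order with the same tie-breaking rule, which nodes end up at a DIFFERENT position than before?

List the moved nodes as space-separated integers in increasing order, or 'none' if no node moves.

Answer: 0 1 2 4 5 6

Derivation:
Old toposort: [3, 2, 5, 4, 6, 0, 1]
Added edge 0->2
Recompute Kahn (smallest-id tiebreak):
  initial in-degrees: [1, 2, 2, 0, 2, 0, 1]
  ready (indeg=0): [3, 5]
  pop 3: indeg[2]->1; indeg[4]->1 | ready=[5] | order so far=[3]
  pop 5: indeg[4]->0 | ready=[4] | order so far=[3, 5]
  pop 4: indeg[1]->1; indeg[6]->0 | ready=[6] | order so far=[3, 5, 4]
  pop 6: indeg[0]->0; indeg[1]->0 | ready=[0, 1] | order so far=[3, 5, 4, 6]
  pop 0: indeg[2]->0 | ready=[1, 2] | order so far=[3, 5, 4, 6, 0]
  pop 1: no out-edges | ready=[2] | order so far=[3, 5, 4, 6, 0, 1]
  pop 2: no out-edges | ready=[] | order so far=[3, 5, 4, 6, 0, 1, 2]
New canonical toposort: [3, 5, 4, 6, 0, 1, 2]
Compare positions:
  Node 0: index 5 -> 4 (moved)
  Node 1: index 6 -> 5 (moved)
  Node 2: index 1 -> 6 (moved)
  Node 3: index 0 -> 0 (same)
  Node 4: index 3 -> 2 (moved)
  Node 5: index 2 -> 1 (moved)
  Node 6: index 4 -> 3 (moved)
Nodes that changed position: 0 1 2 4 5 6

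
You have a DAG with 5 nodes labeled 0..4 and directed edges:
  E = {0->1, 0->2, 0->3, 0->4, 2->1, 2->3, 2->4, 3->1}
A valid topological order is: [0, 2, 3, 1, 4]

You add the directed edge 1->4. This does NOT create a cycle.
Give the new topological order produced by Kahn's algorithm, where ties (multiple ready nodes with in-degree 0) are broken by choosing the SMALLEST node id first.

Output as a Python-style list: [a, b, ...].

Old toposort: [0, 2, 3, 1, 4]
Added edge: 1->4
Position of 1 (3) < position of 4 (4). Old order still valid.
Run Kahn's algorithm (break ties by smallest node id):
  initial in-degrees: [0, 3, 1, 2, 3]
  ready (indeg=0): [0]
  pop 0: indeg[1]->2; indeg[2]->0; indeg[3]->1; indeg[4]->2 | ready=[2] | order so far=[0]
  pop 2: indeg[1]->1; indeg[3]->0; indeg[4]->1 | ready=[3] | order so far=[0, 2]
  pop 3: indeg[1]->0 | ready=[1] | order so far=[0, 2, 3]
  pop 1: indeg[4]->0 | ready=[4] | order so far=[0, 2, 3, 1]
  pop 4: no out-edges | ready=[] | order so far=[0, 2, 3, 1, 4]
  Result: [0, 2, 3, 1, 4]

Answer: [0, 2, 3, 1, 4]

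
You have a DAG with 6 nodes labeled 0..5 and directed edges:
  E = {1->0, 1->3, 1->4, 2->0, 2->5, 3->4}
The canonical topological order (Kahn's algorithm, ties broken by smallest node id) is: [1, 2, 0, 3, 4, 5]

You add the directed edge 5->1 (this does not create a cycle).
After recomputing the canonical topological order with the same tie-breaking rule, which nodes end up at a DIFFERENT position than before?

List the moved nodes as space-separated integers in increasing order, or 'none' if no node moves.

Old toposort: [1, 2, 0, 3, 4, 5]
Added edge 5->1
Recompute Kahn (smallest-id tiebreak):
  initial in-degrees: [2, 1, 0, 1, 2, 1]
  ready (indeg=0): [2]
  pop 2: indeg[0]->1; indeg[5]->0 | ready=[5] | order so far=[2]
  pop 5: indeg[1]->0 | ready=[1] | order so far=[2, 5]
  pop 1: indeg[0]->0; indeg[3]->0; indeg[4]->1 | ready=[0, 3] | order so far=[2, 5, 1]
  pop 0: no out-edges | ready=[3] | order so far=[2, 5, 1, 0]
  pop 3: indeg[4]->0 | ready=[4] | order so far=[2, 5, 1, 0, 3]
  pop 4: no out-edges | ready=[] | order so far=[2, 5, 1, 0, 3, 4]
New canonical toposort: [2, 5, 1, 0, 3, 4]
Compare positions:
  Node 0: index 2 -> 3 (moved)
  Node 1: index 0 -> 2 (moved)
  Node 2: index 1 -> 0 (moved)
  Node 3: index 3 -> 4 (moved)
  Node 4: index 4 -> 5 (moved)
  Node 5: index 5 -> 1 (moved)
Nodes that changed position: 0 1 2 3 4 5

Answer: 0 1 2 3 4 5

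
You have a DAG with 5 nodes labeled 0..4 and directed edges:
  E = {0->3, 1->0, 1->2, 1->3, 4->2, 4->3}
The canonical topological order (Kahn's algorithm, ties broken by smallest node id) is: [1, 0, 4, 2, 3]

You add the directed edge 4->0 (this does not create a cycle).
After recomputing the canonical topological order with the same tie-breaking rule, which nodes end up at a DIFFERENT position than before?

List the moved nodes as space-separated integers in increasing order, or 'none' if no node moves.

Answer: 0 4

Derivation:
Old toposort: [1, 0, 4, 2, 3]
Added edge 4->0
Recompute Kahn (smallest-id tiebreak):
  initial in-degrees: [2, 0, 2, 3, 0]
  ready (indeg=0): [1, 4]
  pop 1: indeg[0]->1; indeg[2]->1; indeg[3]->2 | ready=[4] | order so far=[1]
  pop 4: indeg[0]->0; indeg[2]->0; indeg[3]->1 | ready=[0, 2] | order so far=[1, 4]
  pop 0: indeg[3]->0 | ready=[2, 3] | order so far=[1, 4, 0]
  pop 2: no out-edges | ready=[3] | order so far=[1, 4, 0, 2]
  pop 3: no out-edges | ready=[] | order so far=[1, 4, 0, 2, 3]
New canonical toposort: [1, 4, 0, 2, 3]
Compare positions:
  Node 0: index 1 -> 2 (moved)
  Node 1: index 0 -> 0 (same)
  Node 2: index 3 -> 3 (same)
  Node 3: index 4 -> 4 (same)
  Node 4: index 2 -> 1 (moved)
Nodes that changed position: 0 4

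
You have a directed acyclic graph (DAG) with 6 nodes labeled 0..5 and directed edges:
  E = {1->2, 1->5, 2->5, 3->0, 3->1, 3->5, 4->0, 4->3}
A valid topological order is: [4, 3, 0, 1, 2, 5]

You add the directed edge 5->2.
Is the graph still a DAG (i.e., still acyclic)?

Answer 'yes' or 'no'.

Answer: no

Derivation:
Given toposort: [4, 3, 0, 1, 2, 5]
Position of 5: index 5; position of 2: index 4
New edge 5->2: backward (u after v in old order)
Backward edge: old toposort is now invalid. Check if this creates a cycle.
Does 2 already reach 5? Reachable from 2: [2, 5]. YES -> cycle!
Still a DAG? no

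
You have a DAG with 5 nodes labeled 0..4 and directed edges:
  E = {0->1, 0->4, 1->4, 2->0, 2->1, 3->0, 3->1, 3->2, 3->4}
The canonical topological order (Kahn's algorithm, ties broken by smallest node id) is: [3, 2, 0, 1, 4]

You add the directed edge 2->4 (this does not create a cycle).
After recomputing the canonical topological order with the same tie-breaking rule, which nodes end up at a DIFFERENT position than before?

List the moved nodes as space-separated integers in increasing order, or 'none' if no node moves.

Old toposort: [3, 2, 0, 1, 4]
Added edge 2->4
Recompute Kahn (smallest-id tiebreak):
  initial in-degrees: [2, 3, 1, 0, 4]
  ready (indeg=0): [3]
  pop 3: indeg[0]->1; indeg[1]->2; indeg[2]->0; indeg[4]->3 | ready=[2] | order so far=[3]
  pop 2: indeg[0]->0; indeg[1]->1; indeg[4]->2 | ready=[0] | order so far=[3, 2]
  pop 0: indeg[1]->0; indeg[4]->1 | ready=[1] | order so far=[3, 2, 0]
  pop 1: indeg[4]->0 | ready=[4] | order so far=[3, 2, 0, 1]
  pop 4: no out-edges | ready=[] | order so far=[3, 2, 0, 1, 4]
New canonical toposort: [3, 2, 0, 1, 4]
Compare positions:
  Node 0: index 2 -> 2 (same)
  Node 1: index 3 -> 3 (same)
  Node 2: index 1 -> 1 (same)
  Node 3: index 0 -> 0 (same)
  Node 4: index 4 -> 4 (same)
Nodes that changed position: none

Answer: none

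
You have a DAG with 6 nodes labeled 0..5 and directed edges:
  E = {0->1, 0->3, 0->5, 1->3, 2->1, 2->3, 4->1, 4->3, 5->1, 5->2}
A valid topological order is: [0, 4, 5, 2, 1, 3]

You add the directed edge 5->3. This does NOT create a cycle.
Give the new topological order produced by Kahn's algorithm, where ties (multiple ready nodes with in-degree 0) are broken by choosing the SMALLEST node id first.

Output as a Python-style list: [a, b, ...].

Answer: [0, 4, 5, 2, 1, 3]

Derivation:
Old toposort: [0, 4, 5, 2, 1, 3]
Added edge: 5->3
Position of 5 (2) < position of 3 (5). Old order still valid.
Run Kahn's algorithm (break ties by smallest node id):
  initial in-degrees: [0, 4, 1, 5, 0, 1]
  ready (indeg=0): [0, 4]
  pop 0: indeg[1]->3; indeg[3]->4; indeg[5]->0 | ready=[4, 5] | order so far=[0]
  pop 4: indeg[1]->2; indeg[3]->3 | ready=[5] | order so far=[0, 4]
  pop 5: indeg[1]->1; indeg[2]->0; indeg[3]->2 | ready=[2] | order so far=[0, 4, 5]
  pop 2: indeg[1]->0; indeg[3]->1 | ready=[1] | order so far=[0, 4, 5, 2]
  pop 1: indeg[3]->0 | ready=[3] | order so far=[0, 4, 5, 2, 1]
  pop 3: no out-edges | ready=[] | order so far=[0, 4, 5, 2, 1, 3]
  Result: [0, 4, 5, 2, 1, 3]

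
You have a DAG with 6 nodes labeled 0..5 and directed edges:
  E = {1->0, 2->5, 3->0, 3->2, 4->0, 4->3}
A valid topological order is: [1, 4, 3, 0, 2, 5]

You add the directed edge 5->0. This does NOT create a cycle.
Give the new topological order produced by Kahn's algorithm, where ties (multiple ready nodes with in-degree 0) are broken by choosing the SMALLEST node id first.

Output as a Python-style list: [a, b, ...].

Answer: [1, 4, 3, 2, 5, 0]

Derivation:
Old toposort: [1, 4, 3, 0, 2, 5]
Added edge: 5->0
Position of 5 (5) > position of 0 (3). Must reorder: 5 must now come before 0.
Run Kahn's algorithm (break ties by smallest node id):
  initial in-degrees: [4, 0, 1, 1, 0, 1]
  ready (indeg=0): [1, 4]
  pop 1: indeg[0]->3 | ready=[4] | order so far=[1]
  pop 4: indeg[0]->2; indeg[3]->0 | ready=[3] | order so far=[1, 4]
  pop 3: indeg[0]->1; indeg[2]->0 | ready=[2] | order so far=[1, 4, 3]
  pop 2: indeg[5]->0 | ready=[5] | order so far=[1, 4, 3, 2]
  pop 5: indeg[0]->0 | ready=[0] | order so far=[1, 4, 3, 2, 5]
  pop 0: no out-edges | ready=[] | order so far=[1, 4, 3, 2, 5, 0]
  Result: [1, 4, 3, 2, 5, 0]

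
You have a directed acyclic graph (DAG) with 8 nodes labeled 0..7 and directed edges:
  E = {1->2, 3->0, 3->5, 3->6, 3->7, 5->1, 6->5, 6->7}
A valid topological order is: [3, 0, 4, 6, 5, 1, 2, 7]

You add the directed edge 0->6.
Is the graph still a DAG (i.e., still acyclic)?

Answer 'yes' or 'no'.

Answer: yes

Derivation:
Given toposort: [3, 0, 4, 6, 5, 1, 2, 7]
Position of 0: index 1; position of 6: index 3
New edge 0->6: forward
Forward edge: respects the existing order. Still a DAG, same toposort still valid.
Still a DAG? yes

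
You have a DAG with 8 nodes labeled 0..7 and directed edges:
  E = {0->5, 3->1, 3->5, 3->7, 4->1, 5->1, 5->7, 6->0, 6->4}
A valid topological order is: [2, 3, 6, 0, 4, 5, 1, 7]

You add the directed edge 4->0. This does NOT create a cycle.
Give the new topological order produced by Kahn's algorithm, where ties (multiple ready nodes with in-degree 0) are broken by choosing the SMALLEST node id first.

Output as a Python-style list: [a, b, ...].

Old toposort: [2, 3, 6, 0, 4, 5, 1, 7]
Added edge: 4->0
Position of 4 (4) > position of 0 (3). Must reorder: 4 must now come before 0.
Run Kahn's algorithm (break ties by smallest node id):
  initial in-degrees: [2, 3, 0, 0, 1, 2, 0, 2]
  ready (indeg=0): [2, 3, 6]
  pop 2: no out-edges | ready=[3, 6] | order so far=[2]
  pop 3: indeg[1]->2; indeg[5]->1; indeg[7]->1 | ready=[6] | order so far=[2, 3]
  pop 6: indeg[0]->1; indeg[4]->0 | ready=[4] | order so far=[2, 3, 6]
  pop 4: indeg[0]->0; indeg[1]->1 | ready=[0] | order so far=[2, 3, 6, 4]
  pop 0: indeg[5]->0 | ready=[5] | order so far=[2, 3, 6, 4, 0]
  pop 5: indeg[1]->0; indeg[7]->0 | ready=[1, 7] | order so far=[2, 3, 6, 4, 0, 5]
  pop 1: no out-edges | ready=[7] | order so far=[2, 3, 6, 4, 0, 5, 1]
  pop 7: no out-edges | ready=[] | order so far=[2, 3, 6, 4, 0, 5, 1, 7]
  Result: [2, 3, 6, 4, 0, 5, 1, 7]

Answer: [2, 3, 6, 4, 0, 5, 1, 7]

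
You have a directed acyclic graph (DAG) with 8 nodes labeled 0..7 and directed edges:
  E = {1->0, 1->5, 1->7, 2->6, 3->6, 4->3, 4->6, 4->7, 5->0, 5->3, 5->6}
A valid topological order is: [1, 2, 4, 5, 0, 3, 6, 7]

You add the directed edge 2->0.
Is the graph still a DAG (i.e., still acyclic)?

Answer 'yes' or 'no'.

Answer: yes

Derivation:
Given toposort: [1, 2, 4, 5, 0, 3, 6, 7]
Position of 2: index 1; position of 0: index 4
New edge 2->0: forward
Forward edge: respects the existing order. Still a DAG, same toposort still valid.
Still a DAG? yes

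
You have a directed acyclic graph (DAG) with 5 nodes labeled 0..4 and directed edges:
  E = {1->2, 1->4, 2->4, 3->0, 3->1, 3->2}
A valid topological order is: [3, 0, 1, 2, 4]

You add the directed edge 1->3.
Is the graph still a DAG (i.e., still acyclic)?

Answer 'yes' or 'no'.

Given toposort: [3, 0, 1, 2, 4]
Position of 1: index 2; position of 3: index 0
New edge 1->3: backward (u after v in old order)
Backward edge: old toposort is now invalid. Check if this creates a cycle.
Does 3 already reach 1? Reachable from 3: [0, 1, 2, 3, 4]. YES -> cycle!
Still a DAG? no

Answer: no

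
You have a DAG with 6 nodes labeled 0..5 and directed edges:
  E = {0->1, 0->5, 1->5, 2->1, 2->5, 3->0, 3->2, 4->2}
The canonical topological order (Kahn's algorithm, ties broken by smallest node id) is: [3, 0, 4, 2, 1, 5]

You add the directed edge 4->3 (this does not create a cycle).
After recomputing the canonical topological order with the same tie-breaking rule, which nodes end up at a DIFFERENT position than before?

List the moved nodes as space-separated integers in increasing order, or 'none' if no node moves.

Old toposort: [3, 0, 4, 2, 1, 5]
Added edge 4->3
Recompute Kahn (smallest-id tiebreak):
  initial in-degrees: [1, 2, 2, 1, 0, 3]
  ready (indeg=0): [4]
  pop 4: indeg[2]->1; indeg[3]->0 | ready=[3] | order so far=[4]
  pop 3: indeg[0]->0; indeg[2]->0 | ready=[0, 2] | order so far=[4, 3]
  pop 0: indeg[1]->1; indeg[5]->2 | ready=[2] | order so far=[4, 3, 0]
  pop 2: indeg[1]->0; indeg[5]->1 | ready=[1] | order so far=[4, 3, 0, 2]
  pop 1: indeg[5]->0 | ready=[5] | order so far=[4, 3, 0, 2, 1]
  pop 5: no out-edges | ready=[] | order so far=[4, 3, 0, 2, 1, 5]
New canonical toposort: [4, 3, 0, 2, 1, 5]
Compare positions:
  Node 0: index 1 -> 2 (moved)
  Node 1: index 4 -> 4 (same)
  Node 2: index 3 -> 3 (same)
  Node 3: index 0 -> 1 (moved)
  Node 4: index 2 -> 0 (moved)
  Node 5: index 5 -> 5 (same)
Nodes that changed position: 0 3 4

Answer: 0 3 4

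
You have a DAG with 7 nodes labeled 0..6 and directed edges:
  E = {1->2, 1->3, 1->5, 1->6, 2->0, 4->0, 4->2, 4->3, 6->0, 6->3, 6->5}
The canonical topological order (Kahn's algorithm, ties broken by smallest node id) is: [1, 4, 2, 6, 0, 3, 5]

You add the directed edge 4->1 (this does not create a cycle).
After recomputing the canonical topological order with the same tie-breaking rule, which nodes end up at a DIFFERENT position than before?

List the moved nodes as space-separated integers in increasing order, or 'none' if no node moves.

Old toposort: [1, 4, 2, 6, 0, 3, 5]
Added edge 4->1
Recompute Kahn (smallest-id tiebreak):
  initial in-degrees: [3, 1, 2, 3, 0, 2, 1]
  ready (indeg=0): [4]
  pop 4: indeg[0]->2; indeg[1]->0; indeg[2]->1; indeg[3]->2 | ready=[1] | order so far=[4]
  pop 1: indeg[2]->0; indeg[3]->1; indeg[5]->1; indeg[6]->0 | ready=[2, 6] | order so far=[4, 1]
  pop 2: indeg[0]->1 | ready=[6] | order so far=[4, 1, 2]
  pop 6: indeg[0]->0; indeg[3]->0; indeg[5]->0 | ready=[0, 3, 5] | order so far=[4, 1, 2, 6]
  pop 0: no out-edges | ready=[3, 5] | order so far=[4, 1, 2, 6, 0]
  pop 3: no out-edges | ready=[5] | order so far=[4, 1, 2, 6, 0, 3]
  pop 5: no out-edges | ready=[] | order so far=[4, 1, 2, 6, 0, 3, 5]
New canonical toposort: [4, 1, 2, 6, 0, 3, 5]
Compare positions:
  Node 0: index 4 -> 4 (same)
  Node 1: index 0 -> 1 (moved)
  Node 2: index 2 -> 2 (same)
  Node 3: index 5 -> 5 (same)
  Node 4: index 1 -> 0 (moved)
  Node 5: index 6 -> 6 (same)
  Node 6: index 3 -> 3 (same)
Nodes that changed position: 1 4

Answer: 1 4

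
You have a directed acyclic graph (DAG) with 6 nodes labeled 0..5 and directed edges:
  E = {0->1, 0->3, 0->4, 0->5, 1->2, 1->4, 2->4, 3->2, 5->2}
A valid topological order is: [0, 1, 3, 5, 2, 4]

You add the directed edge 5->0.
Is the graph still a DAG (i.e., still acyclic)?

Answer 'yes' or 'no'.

Answer: no

Derivation:
Given toposort: [0, 1, 3, 5, 2, 4]
Position of 5: index 3; position of 0: index 0
New edge 5->0: backward (u after v in old order)
Backward edge: old toposort is now invalid. Check if this creates a cycle.
Does 0 already reach 5? Reachable from 0: [0, 1, 2, 3, 4, 5]. YES -> cycle!
Still a DAG? no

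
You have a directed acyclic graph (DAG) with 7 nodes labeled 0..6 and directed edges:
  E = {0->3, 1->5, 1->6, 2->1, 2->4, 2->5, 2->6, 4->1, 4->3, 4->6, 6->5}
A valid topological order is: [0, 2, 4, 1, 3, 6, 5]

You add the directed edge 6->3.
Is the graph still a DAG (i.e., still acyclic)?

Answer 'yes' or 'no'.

Answer: yes

Derivation:
Given toposort: [0, 2, 4, 1, 3, 6, 5]
Position of 6: index 5; position of 3: index 4
New edge 6->3: backward (u after v in old order)
Backward edge: old toposort is now invalid. Check if this creates a cycle.
Does 3 already reach 6? Reachable from 3: [3]. NO -> still a DAG (reorder needed).
Still a DAG? yes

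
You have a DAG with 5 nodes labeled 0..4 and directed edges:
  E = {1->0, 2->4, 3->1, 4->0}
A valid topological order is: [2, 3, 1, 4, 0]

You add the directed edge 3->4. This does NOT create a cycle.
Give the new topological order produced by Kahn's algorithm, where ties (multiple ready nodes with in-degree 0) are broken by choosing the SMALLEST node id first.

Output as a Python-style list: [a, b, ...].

Answer: [2, 3, 1, 4, 0]

Derivation:
Old toposort: [2, 3, 1, 4, 0]
Added edge: 3->4
Position of 3 (1) < position of 4 (3). Old order still valid.
Run Kahn's algorithm (break ties by smallest node id):
  initial in-degrees: [2, 1, 0, 0, 2]
  ready (indeg=0): [2, 3]
  pop 2: indeg[4]->1 | ready=[3] | order so far=[2]
  pop 3: indeg[1]->0; indeg[4]->0 | ready=[1, 4] | order so far=[2, 3]
  pop 1: indeg[0]->1 | ready=[4] | order so far=[2, 3, 1]
  pop 4: indeg[0]->0 | ready=[0] | order so far=[2, 3, 1, 4]
  pop 0: no out-edges | ready=[] | order so far=[2, 3, 1, 4, 0]
  Result: [2, 3, 1, 4, 0]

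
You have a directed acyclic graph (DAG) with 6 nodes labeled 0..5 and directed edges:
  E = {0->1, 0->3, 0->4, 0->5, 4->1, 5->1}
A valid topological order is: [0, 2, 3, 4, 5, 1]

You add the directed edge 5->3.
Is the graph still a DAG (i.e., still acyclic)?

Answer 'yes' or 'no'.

Given toposort: [0, 2, 3, 4, 5, 1]
Position of 5: index 4; position of 3: index 2
New edge 5->3: backward (u after v in old order)
Backward edge: old toposort is now invalid. Check if this creates a cycle.
Does 3 already reach 5? Reachable from 3: [3]. NO -> still a DAG (reorder needed).
Still a DAG? yes

Answer: yes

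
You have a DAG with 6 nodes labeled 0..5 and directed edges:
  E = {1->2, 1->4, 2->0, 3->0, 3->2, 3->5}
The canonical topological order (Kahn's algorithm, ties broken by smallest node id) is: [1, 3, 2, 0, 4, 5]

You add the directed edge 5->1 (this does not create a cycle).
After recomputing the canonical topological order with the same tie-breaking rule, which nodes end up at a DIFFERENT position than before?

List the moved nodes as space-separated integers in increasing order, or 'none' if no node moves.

Answer: 0 1 2 3 4 5

Derivation:
Old toposort: [1, 3, 2, 0, 4, 5]
Added edge 5->1
Recompute Kahn (smallest-id tiebreak):
  initial in-degrees: [2, 1, 2, 0, 1, 1]
  ready (indeg=0): [3]
  pop 3: indeg[0]->1; indeg[2]->1; indeg[5]->0 | ready=[5] | order so far=[3]
  pop 5: indeg[1]->0 | ready=[1] | order so far=[3, 5]
  pop 1: indeg[2]->0; indeg[4]->0 | ready=[2, 4] | order so far=[3, 5, 1]
  pop 2: indeg[0]->0 | ready=[0, 4] | order so far=[3, 5, 1, 2]
  pop 0: no out-edges | ready=[4] | order so far=[3, 5, 1, 2, 0]
  pop 4: no out-edges | ready=[] | order so far=[3, 5, 1, 2, 0, 4]
New canonical toposort: [3, 5, 1, 2, 0, 4]
Compare positions:
  Node 0: index 3 -> 4 (moved)
  Node 1: index 0 -> 2 (moved)
  Node 2: index 2 -> 3 (moved)
  Node 3: index 1 -> 0 (moved)
  Node 4: index 4 -> 5 (moved)
  Node 5: index 5 -> 1 (moved)
Nodes that changed position: 0 1 2 3 4 5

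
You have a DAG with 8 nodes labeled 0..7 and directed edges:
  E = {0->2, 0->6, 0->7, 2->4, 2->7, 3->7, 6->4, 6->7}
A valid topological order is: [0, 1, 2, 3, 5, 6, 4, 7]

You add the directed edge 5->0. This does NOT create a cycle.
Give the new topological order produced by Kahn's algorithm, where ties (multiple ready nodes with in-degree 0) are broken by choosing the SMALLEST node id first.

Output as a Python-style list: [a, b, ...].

Old toposort: [0, 1, 2, 3, 5, 6, 4, 7]
Added edge: 5->0
Position of 5 (4) > position of 0 (0). Must reorder: 5 must now come before 0.
Run Kahn's algorithm (break ties by smallest node id):
  initial in-degrees: [1, 0, 1, 0, 2, 0, 1, 4]
  ready (indeg=0): [1, 3, 5]
  pop 1: no out-edges | ready=[3, 5] | order so far=[1]
  pop 3: indeg[7]->3 | ready=[5] | order so far=[1, 3]
  pop 5: indeg[0]->0 | ready=[0] | order so far=[1, 3, 5]
  pop 0: indeg[2]->0; indeg[6]->0; indeg[7]->2 | ready=[2, 6] | order so far=[1, 3, 5, 0]
  pop 2: indeg[4]->1; indeg[7]->1 | ready=[6] | order so far=[1, 3, 5, 0, 2]
  pop 6: indeg[4]->0; indeg[7]->0 | ready=[4, 7] | order so far=[1, 3, 5, 0, 2, 6]
  pop 4: no out-edges | ready=[7] | order so far=[1, 3, 5, 0, 2, 6, 4]
  pop 7: no out-edges | ready=[] | order so far=[1, 3, 5, 0, 2, 6, 4, 7]
  Result: [1, 3, 5, 0, 2, 6, 4, 7]

Answer: [1, 3, 5, 0, 2, 6, 4, 7]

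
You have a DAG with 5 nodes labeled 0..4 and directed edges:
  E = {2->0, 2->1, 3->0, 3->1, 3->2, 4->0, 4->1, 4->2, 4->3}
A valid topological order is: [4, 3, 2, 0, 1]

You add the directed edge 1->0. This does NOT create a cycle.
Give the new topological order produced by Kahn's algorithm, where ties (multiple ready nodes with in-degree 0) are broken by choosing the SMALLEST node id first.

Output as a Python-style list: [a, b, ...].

Old toposort: [4, 3, 2, 0, 1]
Added edge: 1->0
Position of 1 (4) > position of 0 (3). Must reorder: 1 must now come before 0.
Run Kahn's algorithm (break ties by smallest node id):
  initial in-degrees: [4, 3, 2, 1, 0]
  ready (indeg=0): [4]
  pop 4: indeg[0]->3; indeg[1]->2; indeg[2]->1; indeg[3]->0 | ready=[3] | order so far=[4]
  pop 3: indeg[0]->2; indeg[1]->1; indeg[2]->0 | ready=[2] | order so far=[4, 3]
  pop 2: indeg[0]->1; indeg[1]->0 | ready=[1] | order so far=[4, 3, 2]
  pop 1: indeg[0]->0 | ready=[0] | order so far=[4, 3, 2, 1]
  pop 0: no out-edges | ready=[] | order so far=[4, 3, 2, 1, 0]
  Result: [4, 3, 2, 1, 0]

Answer: [4, 3, 2, 1, 0]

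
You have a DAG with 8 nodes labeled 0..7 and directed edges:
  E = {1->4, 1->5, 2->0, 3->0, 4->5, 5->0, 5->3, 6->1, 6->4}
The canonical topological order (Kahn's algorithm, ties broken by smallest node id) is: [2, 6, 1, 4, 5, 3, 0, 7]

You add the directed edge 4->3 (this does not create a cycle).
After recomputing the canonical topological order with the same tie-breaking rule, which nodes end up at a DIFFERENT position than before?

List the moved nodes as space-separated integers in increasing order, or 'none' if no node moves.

Old toposort: [2, 6, 1, 4, 5, 3, 0, 7]
Added edge 4->3
Recompute Kahn (smallest-id tiebreak):
  initial in-degrees: [3, 1, 0, 2, 2, 2, 0, 0]
  ready (indeg=0): [2, 6, 7]
  pop 2: indeg[0]->2 | ready=[6, 7] | order so far=[2]
  pop 6: indeg[1]->0; indeg[4]->1 | ready=[1, 7] | order so far=[2, 6]
  pop 1: indeg[4]->0; indeg[5]->1 | ready=[4, 7] | order so far=[2, 6, 1]
  pop 4: indeg[3]->1; indeg[5]->0 | ready=[5, 7] | order so far=[2, 6, 1, 4]
  pop 5: indeg[0]->1; indeg[3]->0 | ready=[3, 7] | order so far=[2, 6, 1, 4, 5]
  pop 3: indeg[0]->0 | ready=[0, 7] | order so far=[2, 6, 1, 4, 5, 3]
  pop 0: no out-edges | ready=[7] | order so far=[2, 6, 1, 4, 5, 3, 0]
  pop 7: no out-edges | ready=[] | order so far=[2, 6, 1, 4, 5, 3, 0, 7]
New canonical toposort: [2, 6, 1, 4, 5, 3, 0, 7]
Compare positions:
  Node 0: index 6 -> 6 (same)
  Node 1: index 2 -> 2 (same)
  Node 2: index 0 -> 0 (same)
  Node 3: index 5 -> 5 (same)
  Node 4: index 3 -> 3 (same)
  Node 5: index 4 -> 4 (same)
  Node 6: index 1 -> 1 (same)
  Node 7: index 7 -> 7 (same)
Nodes that changed position: none

Answer: none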